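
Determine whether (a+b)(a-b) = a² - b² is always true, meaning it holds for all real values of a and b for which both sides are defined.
Yes, this is an identity.

Claim: (a+b)(a-b) = a² - b².
Reasoning: Expand: (a+b)(a-b) = a² - ab + ba - b² = a² - b² (the cross terms cancel).
So the two sides agree for all real values of a and b for which both sides are defined.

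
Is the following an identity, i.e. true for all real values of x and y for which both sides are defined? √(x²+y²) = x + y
Claim: √(x²+y²) = x + y.
Test a specific point where both sides are defined: x = 4, y = 5.
LHS = √(x²+y²) ≈ 6.4031
RHS = x + y ≈ 9.0000
Since 6.4031 ≠ 9.0000, the equation fails at this point, so it cannot hold for all real values of x and y for which both sides are defined.
(x+y)² = x² + 2xy + y², not x² + y², so the square root does not split this way.

Conclusion: No, this is NOT an identity.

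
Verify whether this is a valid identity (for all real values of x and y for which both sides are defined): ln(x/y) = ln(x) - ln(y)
Claim: ln(x/y) = ln(x) - ln(y).
Reasoning: Both sides are simultaneously defined only when x, y > 0. Write x = e^p, y = e^q. Then x/y = e^(p-q), so ln(x/y) = p - q = ln(x) - ln(y).
So the two sides agree for all real values of x and y for which both sides are defined.

Conclusion: Yes, this is an identity.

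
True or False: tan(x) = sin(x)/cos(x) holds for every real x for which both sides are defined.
Claim: tan(x) = sin(x)/cos(x).
Reasoning: For an angle x whose terminal point on the unit circle is (cos x, sin x), tan(x) is defined as the ratio (second coordinate)/(first coordinate) = sin(x)/cos(x), wherever cos(x) ≠ 0.
So the two sides agree for every real x for which both sides are defined.

Conclusion: True.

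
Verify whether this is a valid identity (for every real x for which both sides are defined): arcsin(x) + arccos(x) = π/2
Yes, this is an identity.

Claim: arcsin(x) + arccos(x) = π/2.
Reasoning: Both sides are defined for -1 ≤ x ≤ 1. Let θ = arcsin(x), so sin θ = x and θ ∈ [-π/2, π/2]. Then cos(π/2 - θ) = sin θ = x and π/2 - θ ∈ [0, π], which is exactly the range of arccos, so arccos(x) = π/2 - θ. Adding: arcsin(x) + arccos(x) = θ + (π/2 - θ) = π/2.
So the two sides agree for every real x for which both sides are defined.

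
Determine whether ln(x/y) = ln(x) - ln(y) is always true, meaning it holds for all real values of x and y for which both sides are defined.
Claim: ln(x/y) = ln(x) - ln(y).
Reasoning: Both sides are simultaneously defined only when x, y > 0. Write x = e^p, y = e^q. Then x/y = e^(p-q), so ln(x/y) = p - q = ln(x) - ln(y).
So the two sides agree for all real values of x and y for which both sides are defined.

Conclusion: Yes, this is an identity.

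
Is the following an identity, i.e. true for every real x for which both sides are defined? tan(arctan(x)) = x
Claim: tan(arctan(x)) = x.
Reasoning: For every real x, arctan(x) is by definition the angle in (-π/2, π/2) whose tangent equals x. Taking the tangent of that angle returns x.
So the two sides agree for every real x for which both sides are defined.

Conclusion: Yes, this is an identity.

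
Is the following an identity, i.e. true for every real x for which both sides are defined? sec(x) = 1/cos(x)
Claim: sec(x) = 1/cos(x).
Reasoning: sec(x) is by definition the reciprocal of cos(x), wherever cos(x) ≠ 0.
So the two sides agree for every real x for which both sides are defined.

Conclusion: Yes, this is an identity.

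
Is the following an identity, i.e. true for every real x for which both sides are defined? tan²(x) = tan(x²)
No, this is NOT an identity.

Claim: tan²(x) = tan(x²).
Test a specific point where both sides are defined: x = π/4.
LHS = tan²(x) ≈ 1.0000
RHS = tan(x²) ≈ 0.7092
Since 1.0000 ≠ 0.7092, the equation fails at this point, so it cannot hold for every real x for which both sides are defined.
tan²(x) means (tan x)², squaring the output; tan(x²) squares the input. These are different functions.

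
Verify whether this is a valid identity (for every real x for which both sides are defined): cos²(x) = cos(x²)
No, this is NOT an identity.

Claim: cos²(x) = cos(x²).
Test a specific point where both sides are defined: x = -π/4.
LHS = cos²(x) ≈ 0.5000
RHS = cos(x²) ≈ 0.8157
Since 0.5000 ≠ 0.8157, the equation fails at this point, so it cannot hold for every real x for which both sides are defined.
cos²(x) means (cos x)², squaring the output; cos(x²) squares the input. These are different functions.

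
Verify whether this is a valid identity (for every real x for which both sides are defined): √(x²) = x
Claim: √(x²) = x.
Test a specific point where both sides are defined: x = -1.
LHS = √(x²) ≈ 1.0000
RHS = x ≈ -1.0000
Since 1.0000 ≠ -1.0000, the equation fails at this point, so it cannot hold for every real x for which both sides are defined.
√(x²) = |x|, which differs from x whenever x < 0 (both sides are defined for every real x).

Conclusion: No, this is NOT an identity.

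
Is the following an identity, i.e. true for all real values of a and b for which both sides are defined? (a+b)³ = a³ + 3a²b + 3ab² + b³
Yes, this is an identity.

Claim: (a+b)³ = a³ + 3a²b + 3ab² + b³.
Reasoning: (a+b)³ = (a+b)(a+b)² = (a+b)(a² + 2ab + b²) = a³ + 2a²b + ab² + a²b + 2ab² + b³ = a³ + 3a²b + 3ab² + b³.
So the two sides agree for all real values of a and b for which both sides are defined.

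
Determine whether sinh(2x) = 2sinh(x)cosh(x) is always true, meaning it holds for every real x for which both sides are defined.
Yes, this is an identity.

Claim: sinh(2x) = 2sinh(x)cosh(x).
Reasoning: 2sinh(x)cosh(x) = 2 · (e^x - e^-x)/2 · (e^x + e^-x)/2 = (e^(2x) - e^(-2x))/2 = sinh(2x).
So the two sides agree for every real x for which both sides are defined.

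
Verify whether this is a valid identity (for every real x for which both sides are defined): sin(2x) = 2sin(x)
Claim: sin(2x) = 2sin(x).
Test a specific point where both sides are defined: x = -π/6.
LHS = sin(2x) ≈ -0.8660
RHS = 2sin(x) ≈ -1.0000
Since -0.8660 ≠ -1.0000, the equation fails at this point, so it cannot hold for every real x for which both sides are defined.
The correct double-angle formula is sin(2x) = 2sin(x)cos(x).

Conclusion: No, this is NOT an identity.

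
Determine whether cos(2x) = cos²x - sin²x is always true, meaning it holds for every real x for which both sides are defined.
Yes, this is an identity.

Claim: cos(2x) = cos²x - sin²x.
Reasoning: Put y = x in the addition formula cos(x+y) = cos(x)cos(y) - sin(x)sin(y): cos(2x) = cos²x - sin²x.
So the two sides agree for every real x for which both sides are defined.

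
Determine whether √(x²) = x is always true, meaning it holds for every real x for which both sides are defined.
Claim: √(x²) = x.
Test a specific point where both sides are defined: x = -2.
LHS = √(x²) ≈ 2.0000
RHS = x ≈ -2.0000
Since 2.0000 ≠ -2.0000, the equation fails at this point, so it cannot hold for every real x for which both sides are defined.
√(x²) = |x|, which differs from x whenever x < 0 (both sides are defined for every real x).

Conclusion: No, this is NOT an identity.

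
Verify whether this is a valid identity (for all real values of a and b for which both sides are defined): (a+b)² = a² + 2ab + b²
Yes, this is an identity.

Claim: (a+b)² = a² + 2ab + b².
Reasoning: Expand: (a+b)² = (a+b)(a+b) = a·a + a·b + b·a + b·b = a² + 2ab + b².
So the two sides agree for all real values of a and b for which both sides are defined.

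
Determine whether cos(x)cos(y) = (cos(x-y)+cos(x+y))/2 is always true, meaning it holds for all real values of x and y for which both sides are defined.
Yes, this is an identity.

Claim: cos(x)cos(y) = (cos(x-y)+cos(x+y))/2.
Reasoning: cos(x-y) = cos(x)cos(y) + sin(x)sin(y) and cos(x+y) = cos(x)cos(y) - sin(x)sin(y). Adding, cos(x-y) + cos(x+y) = 2cos(x)cos(y); divide by 2.
So the two sides agree for all real values of x and y for which both sides are defined.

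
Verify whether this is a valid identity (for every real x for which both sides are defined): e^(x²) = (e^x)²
Claim: e^(x²) = (e^x)².
Test a specific point where both sides are defined: x = 3.
LHS = e^(x²) ≈ 8103.0839
RHS = (e^x)² ≈ 403.4288
Since 8103.0839 ≠ 403.4288, the equation fails at this point, so it cannot hold for every real x for which both sides are defined.
(e^x)² = e^(2x), and 2x ≠ x² in general.

Conclusion: No, this is NOT an identity.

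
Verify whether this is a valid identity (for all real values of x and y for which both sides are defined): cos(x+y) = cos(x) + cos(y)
Claim: cos(x+y) = cos(x) + cos(y).
Test a specific point where both sides are defined: x = -π/6, y = -π/4.
LHS = cos(x+y) ≈ 0.2588
RHS = cos(x) + cos(y) ≈ 1.5731
Since 0.2588 ≠ 1.5731, the equation fails at this point, so it cannot hold for all real values of x and y for which both sides are defined.
The correct expansion is cos(x+y) = cos(x)cos(y) - sin(x)sin(y); cosine is not additive.

Conclusion: No, this is NOT an identity.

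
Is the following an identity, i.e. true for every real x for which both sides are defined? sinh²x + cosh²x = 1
Claim: sinh²x + cosh²x = 1.
Test a specific point where both sides are defined: x = 1/2.
LHS = sinh²x + cosh²x ≈ 1.5431
RHS = 1 ≈ 1.0000
Since 1.5431 ≠ 1.0000, the equation fails at this point, so it cannot hold for every real x for which both sides are defined.
The correct hyperbolic identity is cosh²x - sinh²x = 1 (a difference); the sum sinh²x + cosh²x equals cosh(2x).

Conclusion: No, this is NOT an identity.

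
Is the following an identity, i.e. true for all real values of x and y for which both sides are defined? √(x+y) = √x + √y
Claim: √(x+y) = √x + √y.
Test a specific point where both sides are defined: x = 3, y = 5.
LHS = √(x+y) ≈ 2.8284
RHS = √x + √y ≈ 3.9681
Since 2.8284 ≠ 3.9681, the equation fails at this point, so it cannot hold for all real values of x and y for which both sides are defined.
Squaring the right side gives x + 2√(xy) + y, not x + y.

Conclusion: No, this is NOT an identity.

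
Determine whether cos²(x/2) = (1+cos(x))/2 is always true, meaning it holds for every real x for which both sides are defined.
Claim: cos²(x/2) = (1+cos(x))/2.
Reasoning: Use cos(2θ) = 2cos²θ - 1 with θ = x/2: cos(x) = 2cos²(x/2) - 1. Solving for cos²(x/2) gives (1 + cos(x))/2.
So the two sides agree for every real x for which both sides are defined.

Conclusion: Yes, this is an identity.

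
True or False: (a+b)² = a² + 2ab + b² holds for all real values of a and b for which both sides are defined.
Claim: (a+b)² = a² + 2ab + b².
Reasoning: Expand: (a+b)² = (a+b)(a+b) = a·a + a·b + b·a + b·b = a² + 2ab + b².
So the two sides agree for all real values of a and b for which both sides are defined.

Conclusion: True.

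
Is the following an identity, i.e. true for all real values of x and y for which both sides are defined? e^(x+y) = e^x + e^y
No, this is NOT an identity.

Claim: e^(x+y) = e^x + e^y.
Test a specific point where both sides are defined: x = 2, y = 1/2.
LHS = e^(x+y) ≈ 12.1825
RHS = e^x + e^y ≈ 9.0378
Since 12.1825 ≠ 9.0378, the equation fails at this point, so it cannot hold for all real values of x and y for which both sides are defined.
The correct rule is e^(x+y) = e^x · e^y (a product, not a sum).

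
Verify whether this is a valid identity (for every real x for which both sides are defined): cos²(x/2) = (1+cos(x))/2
Claim: cos²(x/2) = (1+cos(x))/2.
Reasoning: Use cos(2θ) = 2cos²θ - 1 with θ = x/2: cos(x) = 2cos²(x/2) - 1. Solving for cos²(x/2) gives (1 + cos(x))/2.
So the two sides agree for every real x for which both sides are defined.

Conclusion: Yes, this is an identity.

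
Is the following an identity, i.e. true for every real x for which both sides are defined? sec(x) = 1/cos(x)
Yes, this is an identity.

Claim: sec(x) = 1/cos(x).
Reasoning: sec(x) is by definition the reciprocal of cos(x), wherever cos(x) ≠ 0.
So the two sides agree for every real x for which both sides are defined.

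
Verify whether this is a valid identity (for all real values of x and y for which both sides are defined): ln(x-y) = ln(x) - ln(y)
No, this is NOT an identity.

Claim: ln(x-y) = ln(x) - ln(y).
Test a specific point where both sides are defined: x = 5, y = 4.
LHS = ln(x-y) ≈ 0.0000
RHS = ln(x) - ln(y) ≈ 0.2231
Since 0.0000 ≠ 0.2231, the equation fails at this point, so it cannot hold for all real values of x and y for which both sides are defined.
ln(x) - ln(y) = ln(x/y), not ln(x-y).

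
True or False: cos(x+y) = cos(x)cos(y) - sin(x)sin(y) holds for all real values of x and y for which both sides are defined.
True.

Claim: cos(x+y) = cos(x)cos(y) - sin(x)sin(y).
Reasoning: By Euler's formula e^(i(x+y)) = e^(ix)·e^(iy) = (cos x + i·sin x)(cos y + i·sin y). The real part of the left side is cos(x+y); the real part of the product is cos(x)cos(y) - sin(x)sin(y) (since i·i = -1).
So the two sides agree for all real values of x and y for which both sides are defined.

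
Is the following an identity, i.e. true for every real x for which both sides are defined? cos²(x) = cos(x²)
Claim: cos²(x) = cos(x²).
Test a specific point where both sides are defined: x = π/4.
LHS = cos²(x) ≈ 0.5000
RHS = cos(x²) ≈ 0.8157
Since 0.5000 ≠ 0.8157, the equation fails at this point, so it cannot hold for every real x for which both sides are defined.
cos²(x) means (cos x)², squaring the output; cos(x²) squares the input. These are different functions.

Conclusion: No, this is NOT an identity.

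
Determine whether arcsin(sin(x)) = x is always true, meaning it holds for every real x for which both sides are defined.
Claim: arcsin(sin(x)) = x.
Test a specific point where both sides are defined: x = 2π/3.
LHS = arcsin(sin(x)) ≈ 1.0472
RHS = x ≈ 2.0944
Since 1.0472 ≠ 2.0944, the equation fails at this point, so it cannot hold for every real x for which both sides are defined.
arcsin only returns values in [-π/2, π/2], so arcsin(sin(x)) = x holds only for x in that interval, not for all real x.

Conclusion: No, this is NOT an identity.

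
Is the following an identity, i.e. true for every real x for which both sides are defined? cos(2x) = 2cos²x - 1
Claim: cos(2x) = 2cos²x - 1.
Reasoning: cos(2x) = cos²x - sin²x. Replace sin²x by 1 - cos²x: cos²x - (1 - cos²x) = 2cos²x - 1.
So the two sides agree for every real x for which both sides are defined.

Conclusion: Yes, this is an identity.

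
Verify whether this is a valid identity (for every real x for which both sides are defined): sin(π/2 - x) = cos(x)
Claim: sin(π/2 - x) = cos(x).
Reasoning: Use sin(u - v) = sin(u)cos(v) - cos(u)sin(v) with u = π/2, v = x: sin(π/2)cos(x) - cos(π/2)sin(x) = 1·cos(x) - 0·sin(x) = cos(x).
So the two sides agree for every real x for which both sides are defined.

Conclusion: Yes, this is an identity.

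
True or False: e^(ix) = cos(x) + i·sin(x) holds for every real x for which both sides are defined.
True.

Claim: e^(ix) = cos(x) + i·sin(x).
Reasoning: Euler's formula. Expand e^(ix) = Σ (ix)^k / k!. Since i² = -1, the even-k terms are Σ (-1)^m x^(2m)/(2m)! = cos(x) and the odd-k terms are i · Σ (-1)^m x^(2m+1)/(2m+1)! = i·sin(x).
So the two sides agree for every real x for which both sides are defined.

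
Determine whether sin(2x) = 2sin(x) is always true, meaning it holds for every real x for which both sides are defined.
No, this is NOT an identity.

Claim: sin(2x) = 2sin(x).
Test a specific point where both sides are defined: x = π/4.
LHS = sin(2x) ≈ 1.0000
RHS = 2sin(x) ≈ 1.4142
Since 1.0000 ≠ 1.4142, the equation fails at this point, so it cannot hold for every real x for which both sides are defined.
The correct double-angle formula is sin(2x) = 2sin(x)cos(x).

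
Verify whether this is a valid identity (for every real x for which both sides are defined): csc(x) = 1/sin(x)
Yes, this is an identity.

Claim: csc(x) = 1/sin(x).
Reasoning: csc(x) is by definition the reciprocal of sin(x), wherever sin(x) ≠ 0.
So the two sides agree for every real x for which both sides are defined.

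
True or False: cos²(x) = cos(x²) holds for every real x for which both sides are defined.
Claim: cos²(x) = cos(x²).
Test a specific point where both sides are defined: x = -π/2.
LHS = cos²(x) ≈ 0.0000
RHS = cos(x²) ≈ -0.7812
Since 0.0000 ≠ -0.7812, the equation fails at this point, so it cannot hold for every real x for which both sides are defined.
cos²(x) means (cos x)², squaring the output; cos(x²) squares the input. These are different functions.

Conclusion: False.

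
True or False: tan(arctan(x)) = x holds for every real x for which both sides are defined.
True.

Claim: tan(arctan(x)) = x.
Reasoning: For every real x, arctan(x) is by definition the angle in (-π/2, π/2) whose tangent equals x. Taking the tangent of that angle returns x.
So the two sides agree for every real x for which both sides are defined.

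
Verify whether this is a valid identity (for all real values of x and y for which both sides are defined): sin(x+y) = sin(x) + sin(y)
Claim: sin(x+y) = sin(x) + sin(y).
Test a specific point where both sides are defined: x = 3π/4, y = 3π/4.
LHS = sin(x+y) ≈ -1.0000
RHS = sin(x) + sin(y) ≈ 1.4142
Since -1.0000 ≠ 1.4142, the equation fails at this point, so it cannot hold for all real values of x and y for which both sides are defined.
The correct expansion is sin(x+y) = sin(x)cos(y) + cos(x)sin(y); sine is not additive.

Conclusion: No, this is NOT an identity.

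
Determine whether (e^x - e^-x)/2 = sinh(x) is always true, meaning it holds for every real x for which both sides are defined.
Claim: (e^x - e^-x)/2 = sinh(x).
Reasoning: This is exactly the definition of the hyperbolic sine: sinh(x) := (e^x - e^-x)/2.
So the two sides agree for every real x for which both sides are defined.

Conclusion: Yes, this is an identity.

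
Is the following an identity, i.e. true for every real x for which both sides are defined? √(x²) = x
Claim: √(x²) = x.
Test a specific point where both sides are defined: x = -2.
LHS = √(x²) ≈ 2.0000
RHS = x ≈ -2.0000
Since 2.0000 ≠ -2.0000, the equation fails at this point, so it cannot hold for every real x for which both sides are defined.
√(x²) = |x|, which differs from x whenever x < 0 (both sides are defined for every real x).

Conclusion: No, this is NOT an identity.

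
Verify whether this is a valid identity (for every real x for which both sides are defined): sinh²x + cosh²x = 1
No, this is NOT an identity.

Claim: sinh²x + cosh²x = 1.
Test a specific point where both sides are defined: x = 1.
LHS = sinh²x + cosh²x ≈ 3.7622
RHS = 1 ≈ 1.0000
Since 3.7622 ≠ 1.0000, the equation fails at this point, so it cannot hold for every real x for which both sides are defined.
The correct hyperbolic identity is cosh²x - sinh²x = 1 (a difference); the sum sinh²x + cosh²x equals cosh(2x).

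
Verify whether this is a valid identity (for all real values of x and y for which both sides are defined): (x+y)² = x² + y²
No, this is NOT an identity.

Claim: (x+y)² = x² + y².
Test a specific point where both sides are defined: x = -1, y = 3/2.
LHS = (x+y)² ≈ 0.2500
RHS = x² + y² ≈ 3.2500
Since 0.2500 ≠ 3.2500, the equation fails at this point, so it cannot hold for all real values of x and y for which both sides are defined.
The correct expansion is (x+y)² = x² + 2xy + y²; the cross term 2xy is missing.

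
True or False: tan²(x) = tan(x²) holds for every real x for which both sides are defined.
False.

Claim: tan²(x) = tan(x²).
Test a specific point where both sides are defined: x = 3π/4.
LHS = tan²(x) ≈ 1.0000
RHS = tan(x²) ≈ -0.8977
Since 1.0000 ≠ -0.8977, the equation fails at this point, so it cannot hold for every real x for which both sides are defined.
tan²(x) means (tan x)², squaring the output; tan(x²) squares the input. These are different functions.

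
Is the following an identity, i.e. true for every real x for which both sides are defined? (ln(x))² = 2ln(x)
Claim: (ln(x))² = 2ln(x).
Test a specific point where both sides are defined: x = 4.
LHS = (ln(x))² ≈ 1.9218
RHS = 2ln(x) ≈ 2.7726
Since 1.9218 ≠ 2.7726, the equation fails at this point, so it cannot hold for every real x for which both sides are defined.
2ln(x) equals ln(x²), which is not the same as (ln x)².

Conclusion: No, this is NOT an identity.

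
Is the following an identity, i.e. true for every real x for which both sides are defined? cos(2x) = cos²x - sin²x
Claim: cos(2x) = cos²x - sin²x.
Reasoning: Put y = x in the addition formula cos(x+y) = cos(x)cos(y) - sin(x)sin(y): cos(2x) = cos²x - sin²x.
So the two sides agree for every real x for which both sides are defined.

Conclusion: Yes, this is an identity.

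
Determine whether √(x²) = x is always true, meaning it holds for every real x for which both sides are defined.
Claim: √(x²) = x.
Test a specific point where both sides are defined: x = -1.
LHS = √(x²) ≈ 1.0000
RHS = x ≈ -1.0000
Since 1.0000 ≠ -1.0000, the equation fails at this point, so it cannot hold for every real x for which both sides are defined.
√(x²) = |x|, which differs from x whenever x < 0 (both sides are defined for every real x).

Conclusion: No, this is NOT an identity.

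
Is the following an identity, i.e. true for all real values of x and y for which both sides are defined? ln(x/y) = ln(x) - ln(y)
Claim: ln(x/y) = ln(x) - ln(y).
Reasoning: Both sides are simultaneously defined only when x, y > 0. Write x = e^p, y = e^q. Then x/y = e^(p-q), so ln(x/y) = p - q = ln(x) - ln(y).
So the two sides agree for all real values of x and y for which both sides are defined.

Conclusion: Yes, this is an identity.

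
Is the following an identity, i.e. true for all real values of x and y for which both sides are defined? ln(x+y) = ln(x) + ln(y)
No, this is NOT an identity.

Claim: ln(x+y) = ln(x) + ln(y).
Test a specific point where both sides are defined: x = 1/2, y = 4.
LHS = ln(x+y) ≈ 1.5041
RHS = ln(x) + ln(y) ≈ 0.6931
Since 1.5041 ≠ 0.6931, the equation fails at this point, so it cannot hold for all real values of x and y for which both sides are defined.
ln(x) + ln(y) = ln(xy), not ln(x+y).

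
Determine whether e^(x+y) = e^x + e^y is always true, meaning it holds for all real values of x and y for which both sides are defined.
No, this is NOT an identity.

Claim: e^(x+y) = e^x + e^y.
Test a specific point where both sides are defined: x = 3/2, y = -2.
LHS = e^(x+y) ≈ 0.6065
RHS = e^x + e^y ≈ 4.6170
Since 0.6065 ≠ 4.6170, the equation fails at this point, so it cannot hold for all real values of x and y for which both sides are defined.
The correct rule is e^(x+y) = e^x · e^y (a product, not a sum).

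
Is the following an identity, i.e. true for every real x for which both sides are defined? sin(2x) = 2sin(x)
Claim: sin(2x) = 2sin(x).
Test a specific point where both sides are defined: x = -π/6.
LHS = sin(2x) ≈ -0.8660
RHS = 2sin(x) ≈ -1.0000
Since -0.8660 ≠ -1.0000, the equation fails at this point, so it cannot hold for every real x for which both sides are defined.
The correct double-angle formula is sin(2x) = 2sin(x)cos(x).

Conclusion: No, this is NOT an identity.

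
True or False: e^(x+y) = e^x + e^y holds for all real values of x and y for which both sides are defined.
Claim: e^(x+y) = e^x + e^y.
Test a specific point where both sides are defined: x = -1, y = 1.
LHS = e^(x+y) ≈ 1.0000
RHS = e^x + e^y ≈ 3.0862
Since 1.0000 ≠ 3.0862, the equation fails at this point, so it cannot hold for all real values of x and y for which both sides are defined.
The correct rule is e^(x+y) = e^x · e^y (a product, not a sum).

Conclusion: False.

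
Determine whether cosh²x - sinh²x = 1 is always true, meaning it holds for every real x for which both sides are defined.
Yes, this is an identity.

Claim: cosh²x - sinh²x = 1.
Reasoning: With cosh(x) = (e^x + e^-x)/2 and sinh(x) = (e^x - e^-x)/2: cosh²x = (e^(2x) + 2 + e^(-2x))/4 and sinh²x = (e^(2x) - 2 + e^(-2x))/4. Subtracting leaves 4/4 = 1.
So the two sides agree for every real x for which both sides are defined.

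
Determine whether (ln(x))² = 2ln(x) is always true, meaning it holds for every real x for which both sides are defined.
Claim: (ln(x))² = 2ln(x).
Test a specific point where both sides are defined: x = 1/2.
LHS = (ln(x))² ≈ 0.4805
RHS = 2ln(x) ≈ -1.3863
Since 0.4805 ≠ -1.3863, the equation fails at this point, so it cannot hold for every real x for which both sides are defined.
2ln(x) equals ln(x²), which is not the same as (ln x)².

Conclusion: No, this is NOT an identity.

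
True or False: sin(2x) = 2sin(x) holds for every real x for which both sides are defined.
Claim: sin(2x) = 2sin(x).
Test a specific point where both sides are defined: x = -π/6.
LHS = sin(2x) ≈ -0.8660
RHS = 2sin(x) ≈ -1.0000
Since -0.8660 ≠ -1.0000, the equation fails at this point, so it cannot hold for every real x for which both sides are defined.
The correct double-angle formula is sin(2x) = 2sin(x)cos(x).

Conclusion: False.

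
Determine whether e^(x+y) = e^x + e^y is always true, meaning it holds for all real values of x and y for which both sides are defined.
Claim: e^(x+y) = e^x + e^y.
Test a specific point where both sides are defined: x = 3, y = -2.
LHS = e^(x+y) ≈ 2.7183
RHS = e^x + e^y ≈ 20.2209
Since 2.7183 ≠ 20.2209, the equation fails at this point, so it cannot hold for all real values of x and y for which both sides are defined.
The correct rule is e^(x+y) = e^x · e^y (a product, not a sum).

Conclusion: No, this is NOT an identity.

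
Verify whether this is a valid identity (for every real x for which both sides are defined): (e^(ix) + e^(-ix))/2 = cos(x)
Yes, this is an identity.

Claim: (e^(ix) + e^(-ix))/2 = cos(x).
Reasoning: By Euler's formula e^(ix) = cos(x) + i·sin(x) and e^(-ix) = cos(x) - i·sin(x). Adding cancels the sine terms: e^(ix) + e^(-ix) = 2cos(x); divide by 2.
So the two sides agree for every real x for which both sides are defined.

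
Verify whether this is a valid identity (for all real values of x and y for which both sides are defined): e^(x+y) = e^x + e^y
Claim: e^(x+y) = e^x + e^y.
Test a specific point where both sides are defined: x = 3/2, y = 5.
LHS = e^(x+y) ≈ 665.1416
RHS = e^x + e^y ≈ 152.8948
Since 665.1416 ≠ 152.8948, the equation fails at this point, so it cannot hold for all real values of x and y for which both sides are defined.
The correct rule is e^(x+y) = e^x · e^y (a product, not a sum).

Conclusion: No, this is NOT an identity.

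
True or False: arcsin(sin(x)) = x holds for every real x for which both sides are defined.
Claim: arcsin(sin(x)) = x.
Test a specific point where both sides are defined: x = 2π/3.
LHS = arcsin(sin(x)) ≈ 1.0472
RHS = x ≈ 2.0944
Since 1.0472 ≠ 2.0944, the equation fails at this point, so it cannot hold for every real x for which both sides are defined.
arcsin only returns values in [-π/2, π/2], so arcsin(sin(x)) = x holds only for x in that interval, not for all real x.

Conclusion: False.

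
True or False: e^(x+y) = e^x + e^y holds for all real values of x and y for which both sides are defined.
False.

Claim: e^(x+y) = e^x + e^y.
Test a specific point where both sides are defined: x = -3, y = 1/2.
LHS = e^(x+y) ≈ 0.0821
RHS = e^x + e^y ≈ 1.6985
Since 0.0821 ≠ 1.6985, the equation fails at this point, so it cannot hold for all real values of x and y for which both sides are defined.
The correct rule is e^(x+y) = e^x · e^y (a product, not a sum).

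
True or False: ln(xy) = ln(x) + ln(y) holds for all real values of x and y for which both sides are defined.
Claim: ln(xy) = ln(x) + ln(y).
Reasoning: Both sides are simultaneously defined only when x, y > 0. Write x = e^p, y = e^q (p = ln x, q = ln y). Then xy = e^p · e^q = e^(p+q), so ln(xy) = p + q = ln(x) + ln(y).
So the two sides agree for all real values of x and y for which both sides are defined.

Conclusion: True.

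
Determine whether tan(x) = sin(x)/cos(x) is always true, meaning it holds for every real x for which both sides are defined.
Claim: tan(x) = sin(x)/cos(x).
Reasoning: For an angle x whose terminal point on the unit circle is (cos x, sin x), tan(x) is defined as the ratio (second coordinate)/(first coordinate) = sin(x)/cos(x), wherever cos(x) ≠ 0.
So the two sides agree for every real x for which both sides are defined.

Conclusion: Yes, this is an identity.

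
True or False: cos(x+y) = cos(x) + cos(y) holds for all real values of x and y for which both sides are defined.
False.

Claim: cos(x+y) = cos(x) + cos(y).
Test a specific point where both sides are defined: x = -π/4, y = 2π/3.
LHS = cos(x+y) ≈ 0.2588
RHS = cos(x) + cos(y) ≈ 0.2071
Since 0.2588 ≠ 0.2071, the equation fails at this point, so it cannot hold for all real values of x and y for which both sides are defined.
The correct expansion is cos(x+y) = cos(x)cos(y) - sin(x)sin(y); cosine is not additive.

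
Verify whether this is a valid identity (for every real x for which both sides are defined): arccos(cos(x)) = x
No, this is NOT an identity.

Claim: arccos(cos(x)) = x.
Test a specific point where both sides are defined: x = -π/2.
LHS = arccos(cos(x)) ≈ 1.5708
RHS = x ≈ -1.5708
Since 1.5708 ≠ -1.5708, the equation fails at this point, so it cannot hold for every real x for which both sides are defined.
arccos only returns values in [0, π], so arccos(cos(x)) = x holds only for x in that interval, not for all real x.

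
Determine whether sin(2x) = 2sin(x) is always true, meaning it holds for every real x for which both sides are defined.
Claim: sin(2x) = 2sin(x).
Test a specific point where both sides are defined: x = -π/6.
LHS = sin(2x) ≈ -0.8660
RHS = 2sin(x) ≈ -1.0000
Since -0.8660 ≠ -1.0000, the equation fails at this point, so it cannot hold for every real x for which both sides are defined.
The correct double-angle formula is sin(2x) = 2sin(x)cos(x).

Conclusion: No, this is NOT an identity.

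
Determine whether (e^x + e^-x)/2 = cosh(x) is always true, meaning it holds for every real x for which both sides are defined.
Claim: (e^x + e^-x)/2 = cosh(x).
Reasoning: This is exactly the definition of the hyperbolic cosine: cosh(x) := (e^x + e^-x)/2.
So the two sides agree for every real x for which both sides are defined.

Conclusion: Yes, this is an identity.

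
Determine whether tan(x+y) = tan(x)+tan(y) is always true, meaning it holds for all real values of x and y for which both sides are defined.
Claim: tan(x+y) = tan(x)+tan(y).
Test a specific point where both sides are defined: x = -π/4, y = π/3.
LHS = tan(x+y) ≈ 0.2679
RHS = tan(x)+tan(y) ≈ 0.7321
Since 0.2679 ≠ 0.7321, the equation fails at this point, so it cannot hold for all real values of x and y for which both sides are defined.
The correct formula is tan(x+y) = (tan(x) + tan(y))/(1 - tan(x)tan(y)).

Conclusion: No, this is NOT an identity.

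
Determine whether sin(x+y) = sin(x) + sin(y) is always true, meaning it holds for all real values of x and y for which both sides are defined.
Claim: sin(x+y) = sin(x) + sin(y).
Test a specific point where both sides are defined: x = π/6, y = 2π/3.
LHS = sin(x+y) ≈ 0.5000
RHS = sin(x) + sin(y) ≈ 1.3660
Since 0.5000 ≠ 1.3660, the equation fails at this point, so it cannot hold for all real values of x and y for which both sides are defined.
The correct expansion is sin(x+y) = sin(x)cos(y) + cos(x)sin(y); sine is not additive.

Conclusion: No, this is NOT an identity.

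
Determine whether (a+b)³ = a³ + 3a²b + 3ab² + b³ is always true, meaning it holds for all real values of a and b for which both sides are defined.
Claim: (a+b)³ = a³ + 3a²b + 3ab² + b³.
Reasoning: (a+b)³ = (a+b)(a+b)² = (a+b)(a² + 2ab + b²) = a³ + 2a²b + ab² + a²b + 2ab² + b³ = a³ + 3a²b + 3ab² + b³.
So the two sides agree for all real values of a and b for which both sides are defined.

Conclusion: Yes, this is an identity.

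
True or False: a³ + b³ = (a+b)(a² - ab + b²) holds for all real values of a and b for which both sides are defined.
Claim: a³ + b³ = (a+b)(a² - ab + b²).
Reasoning: Expand the right side: (a+b)(a² - ab + b²) = a³ - a²b + ab² + a²b - ab² + b³ = a³ + b³ (the middle terms cancel in pairs).
So the two sides agree for all real values of a and b for which both sides are defined.

Conclusion: True.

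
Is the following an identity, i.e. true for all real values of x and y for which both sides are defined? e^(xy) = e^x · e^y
No, this is NOT an identity.

Claim: e^(xy) = e^x · e^y.
Test a specific point where both sides are defined: x = 4, y = -2.
LHS = e^(xy) ≈ 0.0003
RHS = e^x · e^y ≈ 7.3891
Since 0.0003 ≠ 7.3891, the equation fails at this point, so it cannot hold for all real values of x and y for which both sides are defined.
e^x · e^y = e^(x+y), not e^(xy).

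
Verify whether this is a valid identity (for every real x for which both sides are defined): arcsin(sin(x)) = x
No, this is NOT an identity.

Claim: arcsin(sin(x)) = x.
Test a specific point where both sides are defined: x = 3π/4.
LHS = arcsin(sin(x)) ≈ 0.7854
RHS = x ≈ 2.3562
Since 0.7854 ≠ 2.3562, the equation fails at this point, so it cannot hold for every real x for which both sides are defined.
arcsin only returns values in [-π/2, π/2], so arcsin(sin(x)) = x holds only for x in that interval, not for all real x.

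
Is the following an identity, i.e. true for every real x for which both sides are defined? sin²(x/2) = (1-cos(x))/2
Yes, this is an identity.

Claim: sin²(x/2) = (1-cos(x))/2.
Reasoning: Use cos(2θ) = 1 - 2sin²θ with θ = x/2: cos(x) = 1 - 2sin²(x/2). Solving for sin²(x/2) gives (1 - cos(x))/2.
So the two sides agree for every real x for which both sides are defined.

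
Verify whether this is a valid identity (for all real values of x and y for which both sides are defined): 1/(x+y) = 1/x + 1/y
Claim: 1/(x+y) = 1/x + 1/y.
Test a specific point where both sides are defined: x = 3, y = -1.
LHS = 1/(x+y) ≈ 0.5000
RHS = 1/x + 1/y ≈ -0.6667
Since 0.5000 ≠ -0.6667, the equation fails at this point, so it cannot hold for all real values of x and y for which both sides are defined.
1/x + 1/y = (x+y)/(xy), which is not 1/(x+y).

Conclusion: No, this is NOT an identity.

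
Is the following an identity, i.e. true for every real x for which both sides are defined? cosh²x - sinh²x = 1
Yes, this is an identity.

Claim: cosh²x - sinh²x = 1.
Reasoning: With cosh(x) = (e^x + e^-x)/2 and sinh(x) = (e^x - e^-x)/2: cosh²x = (e^(2x) + 2 + e^(-2x))/4 and sinh²x = (e^(2x) - 2 + e^(-2x))/4. Subtracting leaves 4/4 = 1.
So the two sides agree for every real x for which both sides are defined.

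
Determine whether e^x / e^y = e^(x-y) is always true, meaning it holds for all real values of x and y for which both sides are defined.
Yes, this is an identity.

Claim: e^x / e^y = e^(x-y).
Reasoning: 1/e^y = e^(-y), so e^x / e^y = e^x · e^(-y) = e^(x + (-y)) = e^(x-y) by the product rule for exponents.
So the two sides agree for all real values of x and y for which both sides are defined.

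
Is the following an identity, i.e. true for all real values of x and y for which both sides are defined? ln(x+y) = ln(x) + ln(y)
Claim: ln(x+y) = ln(x) + ln(y).
Test a specific point where both sides are defined: x = 1/2, y = 3.
LHS = ln(x+y) ≈ 1.2528
RHS = ln(x) + ln(y) ≈ 0.4055
Since 1.2528 ≠ 0.4055, the equation fails at this point, so it cannot hold for all real values of x and y for which both sides are defined.
ln(x) + ln(y) = ln(xy), not ln(x+y).

Conclusion: No, this is NOT an identity.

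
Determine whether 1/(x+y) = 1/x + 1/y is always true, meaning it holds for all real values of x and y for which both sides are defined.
Claim: 1/(x+y) = 1/x + 1/y.
Test a specific point where both sides are defined: x = 4, y = -2.
LHS = 1/(x+y) ≈ 0.5000
RHS = 1/x + 1/y ≈ -0.2500
Since 0.5000 ≠ -0.2500, the equation fails at this point, so it cannot hold for all real values of x and y for which both sides are defined.
1/x + 1/y = (x+y)/(xy), which is not 1/(x+y).

Conclusion: No, this is NOT an identity.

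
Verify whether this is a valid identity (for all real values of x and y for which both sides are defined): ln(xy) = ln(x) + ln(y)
Yes, this is an identity.

Claim: ln(xy) = ln(x) + ln(y).
Reasoning: Both sides are simultaneously defined only when x, y > 0. Write x = e^p, y = e^q (p = ln x, q = ln y). Then xy = e^p · e^q = e^(p+q), so ln(xy) = p + q = ln(x) + ln(y).
So the two sides agree for all real values of x and y for which both sides are defined.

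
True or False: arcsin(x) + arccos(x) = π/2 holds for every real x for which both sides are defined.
True.

Claim: arcsin(x) + arccos(x) = π/2.
Reasoning: Both sides are defined for -1 ≤ x ≤ 1. Let θ = arcsin(x), so sin θ = x and θ ∈ [-π/2, π/2]. Then cos(π/2 - θ) = sin θ = x and π/2 - θ ∈ [0, π], which is exactly the range of arccos, so arccos(x) = π/2 - θ. Adding: arcsin(x) + arccos(x) = θ + (π/2 - θ) = π/2.
So the two sides agree for every real x for which both sides are defined.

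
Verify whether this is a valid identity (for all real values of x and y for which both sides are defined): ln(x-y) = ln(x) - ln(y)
No, this is NOT an identity.

Claim: ln(x-y) = ln(x) - ln(y).
Test a specific point where both sides are defined: x = 4, y = 3/2.
LHS = ln(x-y) ≈ 0.9163
RHS = ln(x) - ln(y) ≈ 0.9808
Since 0.9163 ≠ 0.9808, the equation fails at this point, so it cannot hold for all real values of x and y for which both sides are defined.
ln(x) - ln(y) = ln(x/y), not ln(x-y).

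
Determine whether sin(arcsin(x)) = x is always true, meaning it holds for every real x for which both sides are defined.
Yes, this is an identity.

Claim: sin(arcsin(x)) = x.
Reasoning: For -1 ≤ x ≤ 1 (where arcsin is defined), arcsin(x) is by definition an angle whose sine equals x. Taking the sine of that angle returns x. (Note the other order, arcsin(sin x) = x, is NOT an identity.)
So the two sides agree for every real x for which both sides are defined.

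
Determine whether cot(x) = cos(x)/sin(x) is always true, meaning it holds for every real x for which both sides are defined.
Yes, this is an identity.

Claim: cot(x) = cos(x)/sin(x).
Reasoning: cot(x) is defined as 1/tan(x) = 1/(sin(x)/cos(x)) = cos(x)/sin(x), wherever sin(x) ≠ 0.
So the two sides agree for every real x for which both sides are defined.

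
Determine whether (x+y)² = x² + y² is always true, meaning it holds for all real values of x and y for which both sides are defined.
Claim: (x+y)² = x² + y².
Test a specific point where both sides are defined: x = 1/2, y = 5.
LHS = (x+y)² ≈ 30.2500
RHS = x² + y² ≈ 25.2500
Since 30.2500 ≠ 25.2500, the equation fails at this point, so it cannot hold for all real values of x and y for which both sides are defined.
The correct expansion is (x+y)² = x² + 2xy + y²; the cross term 2xy is missing.

Conclusion: No, this is NOT an identity.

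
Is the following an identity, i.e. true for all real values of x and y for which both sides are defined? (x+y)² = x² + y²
Claim: (x+y)² = x² + y².
Test a specific point where both sides are defined: x = 3, y = 1/2.
LHS = (x+y)² ≈ 12.2500
RHS = x² + y² ≈ 9.2500
Since 12.2500 ≠ 9.2500, the equation fails at this point, so it cannot hold for all real values of x and y for which both sides are defined.
The correct expansion is (x+y)² = x² + 2xy + y²; the cross term 2xy is missing.

Conclusion: No, this is NOT an identity.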